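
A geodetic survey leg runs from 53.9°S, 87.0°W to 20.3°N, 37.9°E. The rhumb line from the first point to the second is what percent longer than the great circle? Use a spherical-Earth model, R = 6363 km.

4.2%

Great circle: σ = 2.2099 rad → d_gc = Rσ = 14061.7 km
Rhumb: Δφ = +1.2950, Δλ = +2.1799, Δψ = +1.4832, q = Δφ/Δψ = 0.8732 → d_rh = R√(Δφ²+q²Δλ²) = 14648.8 km
Excess = (14648.8 − 14061.7) / 14061.7 = 587.1 / 14061.7 = 4.18% ≈ 4.2%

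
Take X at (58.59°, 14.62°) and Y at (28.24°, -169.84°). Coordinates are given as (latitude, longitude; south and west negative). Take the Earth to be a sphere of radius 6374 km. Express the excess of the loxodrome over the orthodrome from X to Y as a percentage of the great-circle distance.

Great circle: σ = 1.6247 rad → d_gc = Rσ = 10356.0 km
Rhumb: Δφ = -0.5297, Δλ = +3.0638, Δψ = -0.7546, q = Δφ/Δψ = 0.7020 → d_rh = R√(Δφ²+q²Δλ²) = 14117.8 km
Excess = (14117.8 − 10356.0) / 10356.0 = 3761.8 / 10356.0 = 36.32% ≈ 36.3%

36.3%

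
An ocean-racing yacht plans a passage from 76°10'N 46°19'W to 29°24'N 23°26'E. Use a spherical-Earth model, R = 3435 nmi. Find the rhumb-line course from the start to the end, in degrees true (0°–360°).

142.2°

Δψ = ln[tan(π/4+φ₂/2)/tan(π/4+φ₁/2)] = -1.5722
Δλ = +1.2174 rad (taken the short way round)
course = atan2(Δλ, Δψ) = 142.25°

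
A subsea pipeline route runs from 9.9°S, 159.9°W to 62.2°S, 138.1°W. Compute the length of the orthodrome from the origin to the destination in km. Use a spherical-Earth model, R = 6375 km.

6080 km

Haversine: a = sin²(Δφ/2)+cos φ₁ cos φ₂ sin²(Δλ/2) = 0.21066;  σ = 2·atan2(√a,√(1−a))
σ = 54.643° → d = Rσ = 6375·0.95370 = 6080 km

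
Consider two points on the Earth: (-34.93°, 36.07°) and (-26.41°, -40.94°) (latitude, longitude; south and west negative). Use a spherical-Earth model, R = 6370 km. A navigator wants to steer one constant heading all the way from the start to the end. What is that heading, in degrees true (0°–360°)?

277.3°

Δψ = ln[tan(π/4+φ₂/2)/tan(π/4+φ₁/2)] = +0.1732
Δλ = -1.3441 rad (taken the short way round)
course = atan2(Δλ, Δψ) = 277.34°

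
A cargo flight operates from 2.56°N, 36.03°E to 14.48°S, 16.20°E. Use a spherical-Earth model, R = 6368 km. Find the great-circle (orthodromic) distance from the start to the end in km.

cos σ = sin φ₁ sin φ₂ + cos φ₁ cos φ₂ cos Δλ
      = sin(2.56°)sin(-14.48°) + cos(2.56°)cos(-14.48°)cos(-19.83°) = 0.8987
σ = 26.006° → d = Rσ = 6368·0.45390 = 2890 km

2890 km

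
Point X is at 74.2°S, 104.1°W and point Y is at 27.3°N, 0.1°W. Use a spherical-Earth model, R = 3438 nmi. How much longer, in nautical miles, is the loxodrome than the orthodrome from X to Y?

Great circle: cos σ = sin φ₁ sin φ₂ + cos φ₁ cos φ₂ cos Δλ,  σ = 2.0942 rad → d_gc = 7199.95 nmi
Rhumb line: Δψ = +2.4706, q = Δφ/Δψ = 0.7170, d_rh = R√(Δφ²+q²Δλ²) = 7557.51 nmi
Excess = 7557.51 − 7199.95 = 357.56 ≈ 358 nmi

358 nmi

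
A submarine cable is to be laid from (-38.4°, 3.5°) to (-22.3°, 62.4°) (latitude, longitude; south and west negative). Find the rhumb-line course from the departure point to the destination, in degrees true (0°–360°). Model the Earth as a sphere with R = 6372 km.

Meridional parts: M(φ₁)=-0.7269, M(φ₂)=-0.3994 → ΔM = +0.3274;  Δλ = +1.0280 rad
tan C = Δλ / ΔM = +3.1394 → C = 72.33°

72.3°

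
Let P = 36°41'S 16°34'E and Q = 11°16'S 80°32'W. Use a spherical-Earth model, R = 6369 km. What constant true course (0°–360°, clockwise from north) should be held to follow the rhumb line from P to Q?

Δψ = ln[tan(π/4+φ₂/2)/tan(π/4+φ₁/2)] = +0.4912
Δλ = -1.6947 rad (taken the short way round)
course = atan2(Δλ, Δψ) = 286.16°

286.2°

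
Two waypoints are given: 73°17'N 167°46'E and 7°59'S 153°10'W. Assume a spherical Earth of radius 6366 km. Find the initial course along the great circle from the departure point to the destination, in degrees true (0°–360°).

N = sin Δλ·cos φ₂ = +0.6241;  D = cos φ₁ sin φ₂ − sin φ₁ cos φ₂ cos Δλ = -0.7763
initial course = atan2(N, D) = 141.20°

141.2°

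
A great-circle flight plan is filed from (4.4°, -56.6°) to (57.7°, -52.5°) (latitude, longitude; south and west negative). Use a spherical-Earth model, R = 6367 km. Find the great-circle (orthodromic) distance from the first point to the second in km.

cos σ = sin φ₁ sin φ₂ + cos φ₁ cos φ₂ cos Δλ
      = sin(4.40°)sin(57.70°) + cos(4.40°)cos(57.70°)cos(4.10°) = 0.5963
σ = 53.397° → d = Rσ = 6367·0.93196 = 5934 km

5934 km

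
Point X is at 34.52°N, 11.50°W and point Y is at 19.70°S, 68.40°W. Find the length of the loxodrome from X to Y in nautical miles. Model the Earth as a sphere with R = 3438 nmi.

4600 nmi

Δψ = ln[tan(π/4+φ₂/2)/tan(π/4+φ₁/2)] = -0.9935;  Δφ = -0.9463 rad,  Δλ = -0.9931 rad
q = Δφ/Δψ = 0.9526
d = R·√(Δφ² + q²Δλ²) = 3438·1.33805 = 4600 nmi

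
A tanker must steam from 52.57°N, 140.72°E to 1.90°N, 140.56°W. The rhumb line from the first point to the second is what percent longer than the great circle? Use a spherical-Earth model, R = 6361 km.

2.2%

Great circle: σ = 1.4251 rad → d_gc = Rσ = 9065.3 km
Rhumb: Δφ = -0.8844, Δλ = +1.3739, Δψ = -1.0493, q = Δφ/Δψ = 0.8428 → d_rh = R√(Δφ²+q²Δλ²) = 9268.4 km
Excess = (9268.4 − 9065.3) / 9065.3 = 203.1 / 9065.3 = 2.24% ≈ 2.2%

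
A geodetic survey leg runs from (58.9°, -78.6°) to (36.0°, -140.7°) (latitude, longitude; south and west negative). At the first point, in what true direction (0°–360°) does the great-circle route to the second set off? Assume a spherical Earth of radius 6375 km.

N = sin Δλ·cos φ₂ = -0.7150;  D = cos φ₁ sin φ₂ − sin φ₁ cos φ₂ cos Δλ = -0.0205
initial course = atan2(N, D) = 268.35°

268.4°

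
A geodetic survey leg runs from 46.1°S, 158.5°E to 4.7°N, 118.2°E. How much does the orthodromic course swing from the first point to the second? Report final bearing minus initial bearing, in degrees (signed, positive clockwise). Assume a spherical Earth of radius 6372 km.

+16.3°

At departure: θ₁ = atan2(sin Δλ cos φ₂, cos φ₁ sin φ₂ − sin φ₁ cos φ₂ cos Δλ) = 313.16°
At arrival: θ₂ = atan2(sin Δλ cos φ₁, −cos φ₂ sin φ₁ + sin φ₂ cos φ₁ cos Δλ) = 329.50°
Δθ = θ₂ − θ₁ = +16.3°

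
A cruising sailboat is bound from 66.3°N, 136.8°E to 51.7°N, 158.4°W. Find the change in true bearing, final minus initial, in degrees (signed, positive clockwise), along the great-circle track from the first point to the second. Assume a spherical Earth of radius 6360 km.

+57.5°

At departure: θ₁ = atan2(sin Δλ cos φ₂, cos φ₁ sin φ₂ − sin φ₁ cos φ₂ cos Δλ) = 82.50°
At arrival: θ₂ = atan2(sin Δλ cos φ₁, −cos φ₂ sin φ₁ + sin φ₂ cos φ₁ cos Δλ) = 139.98°
Δθ = θ₂ − θ₁ = +57.5°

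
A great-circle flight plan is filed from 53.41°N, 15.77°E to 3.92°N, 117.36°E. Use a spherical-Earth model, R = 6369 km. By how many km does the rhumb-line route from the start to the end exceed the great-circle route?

Great circle: cos σ = sin φ₁ sin φ₂ + cos φ₁ cos φ₂ cos Δλ,  σ = 1.6354 rad → d_gc = 10416.0 km
Rhumb line: Δψ = -1.0383, q = Δφ/Δψ = 0.8319, d_rh = R√(Δφ²+q²Δλ²) = 10886.6 km
Excess = 10886.6 − 10416.0 = 470.6 ≈ 471 km

471 km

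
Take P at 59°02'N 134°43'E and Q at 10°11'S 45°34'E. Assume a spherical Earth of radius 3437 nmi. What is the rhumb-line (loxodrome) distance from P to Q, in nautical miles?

6063 nmi

Rhumb course C = atan2(Δλ, Δψ) with Δψ = ln[tan(π/4+φ₂/2)/tan(π/4+φ₁/2)] = -1.4624, Δλ = -1.5560 → C = 226.78°
d = R·|Δφ| / |cos C| = 3437·1.20806 / 0.68485 = 6063 nmi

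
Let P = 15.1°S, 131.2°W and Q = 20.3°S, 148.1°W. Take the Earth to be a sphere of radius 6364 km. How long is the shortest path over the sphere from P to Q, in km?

1878 km

Haversine: a = sin²(Δφ/2)+cos φ₁ cos φ₂ sin²(Δλ/2) = 0.02161;  σ = 2·atan2(√a,√(1−a))
σ = 16.907° → d = Rσ = 6364·0.29508 = 1878 km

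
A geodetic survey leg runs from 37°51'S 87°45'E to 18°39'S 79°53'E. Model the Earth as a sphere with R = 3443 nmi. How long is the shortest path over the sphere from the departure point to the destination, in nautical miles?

cos σ = sin φ₁ sin φ₂ + cos φ₁ cos φ₂ cos Δλ
      = sin(-37.85°)sin(-18.65°) + cos(-37.85°)cos(-18.65°)cos(-7.87°) = 0.9373
σ = 20.391° → d = Rσ = 3443·0.35589 = 1225 nmi

1225 nmi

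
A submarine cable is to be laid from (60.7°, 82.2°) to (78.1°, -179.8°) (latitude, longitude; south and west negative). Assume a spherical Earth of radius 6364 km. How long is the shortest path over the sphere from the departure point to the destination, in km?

3658 km

cos σ = sin φ₁ sin φ₂ + cos φ₁ cos φ₂ cos Δλ
      = sin(60.70°)sin(78.10°) + cos(60.70°)cos(78.10°)cos(98.00°) = 0.8393
σ = 32.935° → d = Rσ = 6364·0.57483 = 3658 km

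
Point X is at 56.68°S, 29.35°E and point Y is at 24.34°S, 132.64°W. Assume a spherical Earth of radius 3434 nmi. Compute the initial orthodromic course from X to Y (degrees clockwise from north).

N = sin Δλ·cos φ₂ = -0.2817;  D = cos φ₁ sin φ₂ − sin φ₁ cos φ₂ cos Δλ = -0.9504
initial course = atan2(N, D) = 196.51°

196.5°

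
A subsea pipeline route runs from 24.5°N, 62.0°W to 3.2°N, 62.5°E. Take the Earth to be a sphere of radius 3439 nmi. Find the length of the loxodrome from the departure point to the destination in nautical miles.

Rhumb course C = atan2(Δλ, Δψ) with Δψ = ln[tan(π/4+φ₂/2)/tan(π/4+φ₁/2)] = -0.3854, Δλ = +2.1729 → C = 100.06°
d = R·|Δφ| / |cos C| = 3439·0.37176 / 0.17463 = 7321 nmi

7321 nmi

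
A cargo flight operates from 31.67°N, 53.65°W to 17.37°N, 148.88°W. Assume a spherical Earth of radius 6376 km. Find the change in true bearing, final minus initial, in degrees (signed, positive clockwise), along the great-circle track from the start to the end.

Initial bearing θ₁ = atan2(sin Δλ cos φ₂, cos φ₁ sin φ₂ − sin φ₁ cos φ₂ cos Δλ) = 287.51°
Final bearing θ₂ = (initial bearing from the destination back to the start) + 180° = 238.26°
Δθ = θ₂ − θ₁ = -49.2°

-49.2°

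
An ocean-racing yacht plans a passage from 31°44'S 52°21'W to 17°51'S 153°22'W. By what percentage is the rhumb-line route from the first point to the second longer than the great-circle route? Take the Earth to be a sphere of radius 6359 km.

3.1%

Great circle: σ = 1.5643 rad → d_gc = Rσ = 9947.2 km
Rhumb: Δφ = +0.2423, Δλ = -1.7631, Δψ = +0.2678, q = Δφ/Δψ = 0.9047 → d_rh = R√(Δφ²+q²Δλ²) = 10258.9 km
Excess = (10258.9 − 9947.2) / 9947.2 = 311.7 / 9947.2 = 3.13% ≈ 3.1%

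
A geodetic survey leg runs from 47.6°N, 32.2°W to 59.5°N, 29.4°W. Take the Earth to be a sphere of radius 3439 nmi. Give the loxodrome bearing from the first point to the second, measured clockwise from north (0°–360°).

Meridional parts: M(φ₁)=+0.9471, M(φ₂)=+1.2996 → ΔM = +0.3526;  Δλ = +0.0489 rad
tan C = Δλ / ΔM = +0.1386 → C = 7.89°

7.9°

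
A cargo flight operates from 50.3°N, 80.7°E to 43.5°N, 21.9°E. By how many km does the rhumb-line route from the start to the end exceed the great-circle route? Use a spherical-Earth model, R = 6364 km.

Great circle: cos σ = sin φ₁ sin φ₂ + cos φ₁ cos φ₂ cos Δλ,  σ = 0.6925 rad → d_gc = 4407.1 km
Rhumb line: Δψ = -0.1740, q = Δφ/Δψ = 0.6820, d_rh = R√(Δφ²+q²Δλ²) = 4517.5 km
Excess = 4517.5 − 4407.1 = 110.4 ≈ 110 km

110 km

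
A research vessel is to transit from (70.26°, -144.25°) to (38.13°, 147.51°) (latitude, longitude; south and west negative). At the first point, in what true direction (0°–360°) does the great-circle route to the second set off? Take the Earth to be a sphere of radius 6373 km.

θ = atan2( sin Δλ·cos φ₂ ,  cos φ₁ sin φ₂ − sin φ₁ cos φ₂ cos Δλ )
  = atan2(-0.7306, -0.0659) = 264.84°

264.8°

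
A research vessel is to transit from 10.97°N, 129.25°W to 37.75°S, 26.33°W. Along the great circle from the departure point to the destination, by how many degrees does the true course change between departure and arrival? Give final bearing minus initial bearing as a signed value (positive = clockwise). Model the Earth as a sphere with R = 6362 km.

-35.4°

At departure: θ₁ = atan2(sin Δλ cos φ₂, cos φ₁ sin φ₂ − sin φ₁ cos φ₂ cos Δλ) = 126.36°
At arrival: θ₂ = atan2(sin Δλ cos φ₁, −cos φ₂ sin φ₁ + sin φ₂ cos φ₁ cos Δλ) = 90.96°
Δθ = θ₂ − θ₁ = -35.4°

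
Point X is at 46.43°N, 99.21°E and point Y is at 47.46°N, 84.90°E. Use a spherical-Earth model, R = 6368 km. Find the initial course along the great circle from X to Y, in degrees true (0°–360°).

θ = atan2( sin Δλ·cos φ₂ ,  cos φ₁ sin φ₂ − sin φ₁ cos φ₂ cos Δλ )
  = atan2(-0.1671, +0.0332) = 281.23°

281.2°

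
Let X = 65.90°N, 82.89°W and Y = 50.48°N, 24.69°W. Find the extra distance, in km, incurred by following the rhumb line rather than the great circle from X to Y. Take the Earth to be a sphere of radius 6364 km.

Great circle: cos σ = sin φ₁ sin φ₂ + cos φ₁ cos φ₂ cos Δλ,  σ = 0.5715 rad → d_gc = 3637.1 km
Rhumb line: Δψ = -0.5205, q = Δφ/Δψ = 0.5171, d_rh = R√(Δφ²+q²Δλ²) = 3755.9 km
Excess = 3755.9 − 3637.1 = 118.8 ≈ 119 km

119 km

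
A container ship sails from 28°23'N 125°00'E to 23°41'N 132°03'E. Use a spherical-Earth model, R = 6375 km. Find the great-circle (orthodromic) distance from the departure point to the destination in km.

Haversine: a = sin²(Δφ/2)+cos φ₁ cos φ₂ sin²(Δλ/2) = 0.00473;  σ = 2·atan2(√a,√(1−a))
σ = 7.885° → d = Rσ = 6375·0.13762 = 877 km

877 km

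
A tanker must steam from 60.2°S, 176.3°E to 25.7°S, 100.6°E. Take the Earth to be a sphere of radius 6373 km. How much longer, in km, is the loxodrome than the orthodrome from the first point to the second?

Great circle: cos σ = sin φ₁ sin φ₂ + cos φ₁ cos φ₂ cos Δλ,  σ = 1.0622 rad → d_gc = 6769.6 km
Rhumb line: Δψ = +0.8596, q = Δφ/Δψ = 0.7005, d_rh = R√(Δφ²+q²Δλ²) = 7036.8 km
Excess = 7036.8 − 6769.6 = 267.2 ≈ 267 km

267 km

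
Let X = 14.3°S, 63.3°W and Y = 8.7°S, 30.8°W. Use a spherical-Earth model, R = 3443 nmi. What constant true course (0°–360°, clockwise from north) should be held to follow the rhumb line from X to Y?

Δψ = ln[tan(π/4+φ₂/2)/tan(π/4+φ₁/2)] = +0.0998
Δλ = +0.5672 rad (taken the short way round)
course = atan2(Δλ, Δψ) = 80.02°

80.0°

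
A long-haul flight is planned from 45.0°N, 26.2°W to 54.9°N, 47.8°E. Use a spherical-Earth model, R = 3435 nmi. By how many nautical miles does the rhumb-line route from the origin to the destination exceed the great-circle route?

Great circle: cos σ = sin φ₁ sin φ₂ + cos φ₁ cos φ₂ cos Δλ,  σ = 0.8085 rad → d_gc = 2777.2 nmi
Rhumb line: Δψ = +0.2698, q = Δφ/Δψ = 0.6404, d_rh = R√(Δφ²+q²Δλ²) = 2902.3 nmi
Excess = 2902.3 − 2777.2 = 125.1 ≈ 125 nmi

125 nmi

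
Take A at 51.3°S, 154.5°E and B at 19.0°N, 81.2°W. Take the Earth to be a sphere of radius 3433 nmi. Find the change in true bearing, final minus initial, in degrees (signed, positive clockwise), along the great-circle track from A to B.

-65.6°

Initial bearing θ₁ = atan2(sin Δλ cos φ₂, cos φ₁ sin φ₂ − sin φ₁ cos φ₂ cos Δλ) = 105.20°
Final bearing θ₂ = (initial bearing from the destination back to the start) + 180° = 39.65°
Δθ = θ₂ − θ₁ = -65.6°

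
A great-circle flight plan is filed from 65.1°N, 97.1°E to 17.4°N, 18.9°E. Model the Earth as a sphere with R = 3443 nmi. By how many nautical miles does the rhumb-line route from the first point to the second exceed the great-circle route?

Great circle: cos σ = sin φ₁ sin φ₂ + cos φ₁ cos φ₂ cos Δλ,  σ = 1.2096 rad → d_gc = 4164.6 nmi
Rhumb line: Δψ = -1.2021, q = Δφ/Δψ = 0.6925, d_rh = R√(Δφ²+q²Δλ²) = 4336.7 nmi
Excess = 4336.7 − 4164.6 = 172.1 ≈ 172 nmi

172 nmi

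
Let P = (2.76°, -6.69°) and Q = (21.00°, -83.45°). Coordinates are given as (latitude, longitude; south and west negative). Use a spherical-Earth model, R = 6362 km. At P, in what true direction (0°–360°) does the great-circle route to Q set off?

N = sin Δλ·cos φ₂ = -0.9088;  D = cos φ₁ sin φ₂ − sin φ₁ cos φ₂ cos Δλ = +0.3477
initial course = atan2(N, D) = 290.93°

290.9°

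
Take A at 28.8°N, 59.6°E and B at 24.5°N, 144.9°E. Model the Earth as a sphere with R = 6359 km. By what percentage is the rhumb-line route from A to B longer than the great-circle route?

2.3%

Great circle: σ = 1.3025 rad → d_gc = Rσ = 8282.4 km
Rhumb: Δφ = -0.0750, Δλ = +1.4888, Δψ = -0.0840, q = Δφ/Δψ = 0.8934 → d_rh = R√(Δφ²+q²Δλ²) = 8471.8 km
Excess = (8471.8 − 8282.4) / 8282.4 = 189.4 / 8282.4 = 2.29% ≈ 2.3%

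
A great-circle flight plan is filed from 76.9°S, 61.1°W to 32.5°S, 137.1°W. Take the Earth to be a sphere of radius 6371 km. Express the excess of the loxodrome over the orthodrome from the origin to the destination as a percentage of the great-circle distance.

Great circle: σ = 0.9648 rad → d_gc = Rσ = 6146.9 km
Rhumb: Δφ = +0.7749, Δλ = -1.3265, Δψ = +1.5640, q = Δφ/Δψ = 0.4955 → d_rh = R√(Δφ²+q²Δλ²) = 6473.5 km
Excess = (6473.5 − 6146.9) / 6146.9 = 326.6 / 6146.9 = 5.31% ≈ 5.3%

5.3%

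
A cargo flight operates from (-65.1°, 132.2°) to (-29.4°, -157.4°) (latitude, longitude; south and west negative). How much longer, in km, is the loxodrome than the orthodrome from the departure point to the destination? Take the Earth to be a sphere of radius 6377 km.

Great circle: cos σ = sin φ₁ sin φ₂ + cos φ₁ cos φ₂ cos Δλ,  σ = 0.9663 rad → d_gc = 6162.3 km
Rhumb line: Δψ = +0.9733, q = Δφ/Δψ = 0.6401, d_rh = R√(Δφ²+q²Δλ²) = 6399.0 km
Excess = 6399.0 − 6162.3 = 236.7 ≈ 237 km

237 km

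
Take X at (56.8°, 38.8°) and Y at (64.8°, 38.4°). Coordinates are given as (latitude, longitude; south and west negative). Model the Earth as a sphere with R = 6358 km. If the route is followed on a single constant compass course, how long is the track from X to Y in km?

888 km

Rhumb course C = atan2(Δλ, Δψ) with Δψ = ln[tan(π/4+φ₂/2)/tan(π/4+φ₁/2)] = +0.2879, Δλ = -0.0070 → C = 358.61°
d = R·|Δφ| / |cos C| = 6358·0.13963 / 0.99971 = 888 km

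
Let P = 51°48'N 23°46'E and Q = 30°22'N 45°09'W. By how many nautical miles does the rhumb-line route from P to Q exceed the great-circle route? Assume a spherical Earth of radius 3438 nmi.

Great circle: cos σ = sin φ₁ sin φ₂ + cos φ₁ cos φ₂ cos Δλ,  σ = 0.9407 rad → d_gc = 3234.2 nmi
Rhumb line: Δψ = -0.5038, q = Δφ/Δψ = 0.7425, d_rh = R√(Δφ²+q²Δλ²) = 3329.0 nmi
Excess = 3329.0 − 3234.2 = 94.8 ≈ 95 nmi

95 nmi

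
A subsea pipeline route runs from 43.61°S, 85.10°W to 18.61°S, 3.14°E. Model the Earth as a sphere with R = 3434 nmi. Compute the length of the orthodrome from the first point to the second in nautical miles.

cos σ = sin φ₁ sin φ₂ + cos φ₁ cos φ₂ cos Δλ
      = sin(-43.61°)sin(-18.61°) + cos(-43.61°)cos(-18.61°)cos(88.24°) = 0.2412
σ = 76.043° → d = Rσ = 3434·1.32720 = 4558 nmi

4558 nmi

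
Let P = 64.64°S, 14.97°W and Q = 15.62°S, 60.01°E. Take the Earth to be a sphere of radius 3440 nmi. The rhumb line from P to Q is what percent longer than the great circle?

Great circle: σ = 1.2130 rad → d_gc = Rσ = 4172.7 nmi
Rhumb: Δφ = +0.8556, Δλ = +1.3086, Δψ = +1.2156, q = Δφ/Δψ = 0.7038 → d_rh = R√(Δφ²+q²Δλ²) = 4324.4 nmi
Excess = (4324.4 − 4172.7) / 4172.7 = 151.7 / 4172.7 = 3.64% ≈ 3.6%

3.6%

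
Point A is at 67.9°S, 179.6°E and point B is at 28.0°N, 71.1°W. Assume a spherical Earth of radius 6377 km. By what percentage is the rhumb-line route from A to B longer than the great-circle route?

Great circle: σ = 2.1469 rad → d_gc = Rσ = 13690.9 km
Rhumb: Δφ = +1.6738, Δλ = +1.9076, Δψ = +2.1427, q = Δφ/Δψ = 0.7812 → d_rh = R√(Δφ²+q²Δλ²) = 14290.9 km
Excess = (14290.9 − 13690.9) / 13690.9 = 600.0 / 13690.9 = 4.38% ≈ 4.4%

4.4%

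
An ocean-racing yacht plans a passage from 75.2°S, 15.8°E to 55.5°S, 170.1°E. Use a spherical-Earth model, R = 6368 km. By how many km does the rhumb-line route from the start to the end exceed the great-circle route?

1752 km

Great circle: cos σ = sin φ₁ sin φ₂ + cos φ₁ cos φ₂ cos Δλ,  σ = 0.8414 rad → d_gc = 5358.1 km
Rhumb line: Δψ = +0.8716, q = Δφ/Δψ = 0.3945, d_rh = R√(Δφ²+q²Δλ²) = 7110.4 km
Excess = 7110.4 − 5358.1 = 1752.3 ≈ 1752 km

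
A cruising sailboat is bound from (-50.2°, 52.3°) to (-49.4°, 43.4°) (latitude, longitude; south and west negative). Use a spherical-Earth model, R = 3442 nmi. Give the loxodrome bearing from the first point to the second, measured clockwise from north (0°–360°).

Δψ = ln[tan(π/4+φ₂/2)/tan(π/4+φ₁/2)] = +0.0216
Δλ = -0.1553 rad (taken the short way round)
course = atan2(Δλ, Δψ) = 277.93°

277.9°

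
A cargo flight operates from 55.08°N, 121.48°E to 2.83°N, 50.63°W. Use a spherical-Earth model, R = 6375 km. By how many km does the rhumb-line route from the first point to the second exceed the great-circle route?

Great circle: cos σ = sin φ₁ sin φ₂ + cos φ₁ cos φ₂ cos Δλ,  σ = 2.1245 rad → d_gc = 13543.7 km
Rhumb line: Δψ = -1.1073, q = Δφ/Δψ = 0.8236, d_rh = R√(Δφ²+q²Δλ²) = 16809.0 km
Excess = 16809.0 − 13543.7 = 3265.3 ≈ 3265 km

3265 km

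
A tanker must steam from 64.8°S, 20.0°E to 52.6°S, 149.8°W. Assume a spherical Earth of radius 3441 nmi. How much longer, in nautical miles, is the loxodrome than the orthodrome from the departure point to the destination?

Great circle: cos σ = sin φ₁ sin φ₂ + cos φ₁ cos φ₂ cos Δλ,  σ = 1.0880 rad → d_gc = 3743.7 nmi
Rhumb line: Δψ = +0.4149, q = Δφ/Δψ = 0.5132, d_rh = R√(Δφ²+q²Δλ²) = 5284.1 nmi
Excess = 5284.1 − 3743.7 = 1540.4 ≈ 1540 nmi

1540 nmi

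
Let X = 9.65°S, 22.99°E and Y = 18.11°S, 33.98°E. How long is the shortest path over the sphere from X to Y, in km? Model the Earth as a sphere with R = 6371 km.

1513 km

cos σ = sin φ₁ sin φ₂ + cos φ₁ cos φ₂ cos Δλ
      = sin(-9.65°)sin(-18.11°) + cos(-9.65°)cos(-18.11°)cos(10.99°) = 0.9719
σ = 13.606° → d = Rσ = 6371·0.23748 = 1513 km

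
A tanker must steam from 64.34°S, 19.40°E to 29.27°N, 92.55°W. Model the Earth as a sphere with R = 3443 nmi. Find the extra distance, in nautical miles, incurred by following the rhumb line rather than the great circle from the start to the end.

Great circle: cos σ = sin φ₁ sin φ₂ + cos φ₁ cos φ₂ cos Δλ,  σ = 2.1919 rad → d_gc = 7546.60 nmi
Rhumb line: Δψ = +2.0142, q = Δφ/Δψ = 0.8112, d_rh = R√(Δφ²+q²Δλ²) = 7837.07 nmi
Excess = 7837.07 − 7546.60 = 290.47 ≈ 290 nmi

290 nmi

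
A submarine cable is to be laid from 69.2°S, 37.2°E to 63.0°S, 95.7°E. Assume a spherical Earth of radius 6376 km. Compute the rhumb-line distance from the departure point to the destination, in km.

2712 km

Rhumb course C = atan2(Δλ, Δψ) with Δψ = ln[tan(π/4+φ₂/2)/tan(π/4+φ₁/2)] = +0.2686, Δλ = +1.0210 → C = 75.26°
d = R·|Δφ| / |cos C| = 6376·0.10821 / 0.25438 = 2712 km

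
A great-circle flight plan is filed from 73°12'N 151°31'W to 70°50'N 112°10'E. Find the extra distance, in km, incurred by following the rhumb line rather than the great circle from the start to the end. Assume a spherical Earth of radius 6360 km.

349 km

Great circle: cos σ = sin φ₁ sin φ₂ + cos φ₁ cos φ₂ cos Δλ,  σ = 0.4650 rad → d_gc = 2957.5 km
Rhumb line: Δψ = -0.1340, q = Δφ/Δψ = 0.3083, d_rh = R√(Δφ²+q²Δλ²) = 3306.6 km
Excess = 3306.6 − 2957.5 = 349.1 ≈ 349 km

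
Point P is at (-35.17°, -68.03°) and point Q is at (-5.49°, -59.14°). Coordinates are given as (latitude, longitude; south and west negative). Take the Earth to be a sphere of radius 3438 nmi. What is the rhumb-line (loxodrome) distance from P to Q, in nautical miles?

1848 nmi

Rhumb course C = atan2(Δλ, Δψ) with Δψ = ln[tan(π/4+φ₂/2)/tan(π/4+φ₁/2)] = +0.5605, Δλ = +0.1552 → C = 15.47°
d = R·|Δφ| / |cos C| = 3438·0.51801 / 0.96375 = 1848 nmi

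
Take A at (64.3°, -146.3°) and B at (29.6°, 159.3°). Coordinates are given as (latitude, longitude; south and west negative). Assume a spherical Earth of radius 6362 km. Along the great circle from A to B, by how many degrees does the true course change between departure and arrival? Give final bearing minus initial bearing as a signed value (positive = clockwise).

-43.0°

Initial bearing θ₁ = atan2(sin Δλ cos φ₂, cos φ₁ sin φ₂ − sin φ₁ cos φ₂ cos Δλ) = 251.11°
Final bearing θ₂ = (initial bearing from the destination back to the start) + 180° = 208.16°
Δθ = θ₂ − θ₁ = -43.0°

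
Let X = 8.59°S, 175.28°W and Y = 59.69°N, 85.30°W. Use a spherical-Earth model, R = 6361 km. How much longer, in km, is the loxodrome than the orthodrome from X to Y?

334 km

Great circle: cos σ = sin φ₁ sin φ₂ + cos φ₁ cos φ₂ cos Δλ,  σ = 1.6999 rad → d_gc = 10813.2 km
Rhumb line: Δψ = +1.4567, q = Δφ/Δψ = 0.8181, d_rh = R√(Δφ²+q²Δλ²) = 11146.9 km
Excess = 11146.9 − 10813.2 = 333.7 ≈ 334 km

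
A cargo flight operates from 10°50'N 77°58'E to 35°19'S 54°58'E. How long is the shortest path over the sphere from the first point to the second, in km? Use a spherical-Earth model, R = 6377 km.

cos σ = sin φ₁ sin φ₂ + cos φ₁ cos φ₂ cos Δλ
      = sin(10.83°)sin(-35.32°) + cos(10.83°)cos(-35.32°)cos(-23.00°) = 0.6291
σ = 51.019° → d = Rσ = 6377·0.89045 = 5678 km

5678 km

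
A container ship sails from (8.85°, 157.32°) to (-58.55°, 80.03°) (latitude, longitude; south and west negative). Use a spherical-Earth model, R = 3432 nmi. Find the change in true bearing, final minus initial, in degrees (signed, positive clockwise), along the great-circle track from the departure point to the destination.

+44.0°

At departure: θ₁ = atan2(sin Δλ cos φ₂, cos φ₁ sin φ₂ − sin φ₁ cos φ₂ cos Δλ) = 210.60°
At arrival: θ₂ = atan2(sin Δλ cos φ₁, −cos φ₂ sin φ₁ + sin φ₂ cos φ₁ cos Δλ) = 254.59°
Δθ = θ₂ − θ₁ = +44.0°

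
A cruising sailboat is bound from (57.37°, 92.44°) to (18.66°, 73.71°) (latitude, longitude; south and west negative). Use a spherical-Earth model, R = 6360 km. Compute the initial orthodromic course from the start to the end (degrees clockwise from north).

207.6°

θ = atan2( sin Δλ·cos φ₂ ,  cos φ₁ sin φ₂ − sin φ₁ cos φ₂ cos Δλ )
  = atan2(-0.3042, -0.5831) = 207.55°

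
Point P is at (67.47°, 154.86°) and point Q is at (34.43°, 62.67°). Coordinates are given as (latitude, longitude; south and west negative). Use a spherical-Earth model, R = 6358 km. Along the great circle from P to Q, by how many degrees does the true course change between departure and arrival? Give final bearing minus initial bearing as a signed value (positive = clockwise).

-80.2°

Initial bearing θ₁ = atan2(sin Δλ cos φ₂, cos φ₁ sin φ₂ − sin φ₁ cos φ₂ cos Δλ) = 286.60°
Final bearing θ₂ = (initial bearing from the destination back to the start) + 180° = 206.43°
Δθ = θ₂ − θ₁ = -80.2°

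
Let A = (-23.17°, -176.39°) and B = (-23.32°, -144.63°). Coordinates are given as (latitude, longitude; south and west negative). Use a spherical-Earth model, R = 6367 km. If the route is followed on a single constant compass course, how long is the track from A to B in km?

3243 km

Δψ = ln[tan(π/4+φ₂/2)/tan(π/4+φ₁/2)] = -0.0028;  Δφ = -0.0026 rad,  Δλ = +0.5543 rad
q = Δφ/Δψ = 0.9188
d = R·√(Δφ² + q²Δλ²) = 6367·0.50933 = 3243 km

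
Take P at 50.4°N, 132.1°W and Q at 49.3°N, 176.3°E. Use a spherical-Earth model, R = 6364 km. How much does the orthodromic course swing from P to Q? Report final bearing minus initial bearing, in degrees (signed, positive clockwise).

At departure: θ₁ = atan2(sin Δλ cos φ₂, cos φ₁ sin φ₂ − sin φ₁ cos φ₂ cos Δλ) = 288.52°
At arrival: θ₂ = atan2(sin Δλ cos φ₁, −cos φ₂ sin φ₁ + sin φ₂ cos φ₁ cos Δλ) = 247.96°
Δθ = θ₂ − θ₁ = -40.6°

-40.6°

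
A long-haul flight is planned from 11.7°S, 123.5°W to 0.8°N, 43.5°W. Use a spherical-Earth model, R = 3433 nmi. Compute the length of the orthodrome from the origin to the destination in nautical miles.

4816 nmi

cos σ = sin φ₁ sin φ₂ + cos φ₁ cos φ₂ cos Δλ
      = sin(-11.70°)sin(0.80°) + cos(-11.70°)cos(0.80°)cos(80.00°) = 0.1672
σ = 80.375° → d = Rσ = 3433·1.40282 = 4816 nmi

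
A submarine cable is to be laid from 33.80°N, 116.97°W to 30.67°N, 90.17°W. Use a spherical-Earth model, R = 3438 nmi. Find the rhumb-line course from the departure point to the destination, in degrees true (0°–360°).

97.9°

Δψ = ln[tan(π/4+φ₂/2)/tan(π/4+φ₁/2)] = -0.0646
Δλ = +0.4677 rad (taken the short way round)
course = atan2(Δλ, Δψ) = 97.86°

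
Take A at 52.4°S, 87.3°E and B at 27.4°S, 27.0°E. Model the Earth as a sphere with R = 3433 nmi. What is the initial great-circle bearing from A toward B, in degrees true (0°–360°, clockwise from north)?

275.0°

N = sin Δλ·cos φ₂ = -0.7712;  D = cos φ₁ sin φ₂ − sin φ₁ cos φ₂ cos Δλ = +0.0677
initial course = atan2(N, D) = 275.02°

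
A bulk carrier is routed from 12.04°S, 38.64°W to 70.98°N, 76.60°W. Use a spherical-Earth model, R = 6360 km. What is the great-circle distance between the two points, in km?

9646 km

Haversine: a = sin²(Δφ/2)+cos φ₁ cos φ₂ sin²(Δλ/2) = 0.47295;  σ = 2·atan2(√a,√(1−a))
σ = 86.899° → d = Rσ = 6360·1.51668 = 9646 km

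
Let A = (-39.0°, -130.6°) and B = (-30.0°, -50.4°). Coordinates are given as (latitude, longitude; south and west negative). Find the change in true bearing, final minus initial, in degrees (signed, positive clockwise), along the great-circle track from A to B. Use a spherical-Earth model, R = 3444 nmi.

-51.1°

At departure: θ₁ = atan2(sin Δλ cos φ₂, cos φ₁ sin φ₂ − sin φ₁ cos φ₂ cos Δλ) = 109.12°
At arrival: θ₂ = atan2(sin Δλ cos φ₁, −cos φ₂ sin φ₁ + sin φ₂ cos φ₁ cos Δλ) = 57.98°
Δθ = θ₂ − θ₁ = -51.1°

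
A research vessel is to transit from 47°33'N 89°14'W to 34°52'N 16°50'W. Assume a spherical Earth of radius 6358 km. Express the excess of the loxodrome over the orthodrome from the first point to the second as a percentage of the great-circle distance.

3.3%

Great circle: σ = 0.9407 rad → d_gc = Rσ = 5980.7 km
Rhumb: Δφ = -0.2214, Δλ = +1.2636, Δψ = -0.2958, q = Δφ/Δψ = 0.7484 → d_rh = R√(Δφ²+q²Δλ²) = 6175.3 km
Excess = (6175.3 − 5980.7) / 5980.7 = 194.6 / 5980.7 = 3.254% ≈ 3.3%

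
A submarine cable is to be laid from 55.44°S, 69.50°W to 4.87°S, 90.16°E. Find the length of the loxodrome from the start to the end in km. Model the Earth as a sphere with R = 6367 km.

Rhumb course C = atan2(Δλ, Δψ) with Δψ = ln[tan(π/4+φ₂/2)/tan(π/4+φ₁/2)] = +1.0826, Δλ = +2.7866 → C = 68.77°
d = R·|Δφ| / |cos C| = 6367·0.88261 / 0.36213 = 15518 km

15518 km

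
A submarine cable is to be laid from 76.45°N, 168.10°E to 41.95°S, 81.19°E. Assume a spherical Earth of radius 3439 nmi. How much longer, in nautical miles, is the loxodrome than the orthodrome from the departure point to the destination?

Great circle: cos σ = sin φ₁ sin φ₂ + cos φ₁ cos φ₂ cos Δλ,  σ = 2.2659 rad → d_gc = 7792.5 nmi
Rhumb line: Δψ = -2.9383, q = Δφ/Δψ = 0.7033, d_rh = R√(Δφ²+q²Δλ²) = 7997.7 nmi
Excess = 7997.7 − 7792.5 = 205.2 ≈ 205 nmi

205 nmi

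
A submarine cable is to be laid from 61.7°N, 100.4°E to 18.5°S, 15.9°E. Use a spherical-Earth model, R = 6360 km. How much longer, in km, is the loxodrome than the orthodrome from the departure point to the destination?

259 km

Great circle: cos σ = sin φ₁ sin φ₂ + cos φ₁ cos φ₂ cos Δλ,  σ = 1.8093 rad → d_gc = 11507.4 km
Rhumb line: Δψ = -1.7065, q = Δφ/Δψ = 0.8202, d_rh = R√(Δφ²+q²Δλ²) = 11766.2 km
Excess = 11766.2 − 11507.4 = 258.8 ≈ 259 km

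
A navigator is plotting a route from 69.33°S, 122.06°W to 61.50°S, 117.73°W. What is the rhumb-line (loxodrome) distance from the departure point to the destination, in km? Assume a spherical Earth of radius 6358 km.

891 km

Rhumb course C = atan2(Δλ, Δψ) with Δψ = ln[tan(π/4+φ₂/2)/tan(π/4+φ₁/2)] = +0.3312, Δλ = +0.0756 → C = 12.85°
d = R·|Δφ| / |cos C| = 6358·0.13666 / 0.97494 = 891 km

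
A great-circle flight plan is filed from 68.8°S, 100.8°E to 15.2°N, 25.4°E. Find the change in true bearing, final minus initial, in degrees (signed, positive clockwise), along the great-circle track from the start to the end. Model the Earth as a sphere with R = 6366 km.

+50.2°

Initial bearing θ₁ = atan2(sin Δλ cos φ₂, cos φ₁ sin φ₂ − sin φ₁ cos φ₂ cos Δλ) = 289.00°
Final bearing θ₂ = (initial bearing from the destination back to the start) + 180° = 339.25°
Δθ = θ₂ − θ₁ = +50.2°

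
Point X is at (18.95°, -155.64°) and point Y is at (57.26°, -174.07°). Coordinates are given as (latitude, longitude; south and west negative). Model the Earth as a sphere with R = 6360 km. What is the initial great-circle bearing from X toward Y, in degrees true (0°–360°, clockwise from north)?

N = sin Δλ·cos φ₂ = -0.1710;  D = cos φ₁ sin φ₂ − sin φ₁ cos φ₂ cos Δλ = +0.6289
initial course = atan2(N, D) = 344.79°

344.8°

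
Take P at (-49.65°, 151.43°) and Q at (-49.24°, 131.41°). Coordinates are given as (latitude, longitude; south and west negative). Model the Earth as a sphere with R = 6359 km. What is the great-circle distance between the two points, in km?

1441 km

Haversine: a = sin²(Δφ/2)+cos φ₁ cos φ₂ sin²(Δλ/2) = 0.01278;  σ = 2·atan2(√a,√(1−a))
σ = 12.985° → d = Rσ = 6359·0.22662 = 1441 km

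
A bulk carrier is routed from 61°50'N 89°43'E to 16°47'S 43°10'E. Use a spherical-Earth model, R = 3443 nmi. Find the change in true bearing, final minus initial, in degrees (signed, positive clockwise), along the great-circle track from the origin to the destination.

-24.0°

At departure: θ₁ = atan2(sin Δλ cos φ₂, cos φ₁ sin φ₂ − sin φ₁ cos φ₂ cos Δλ) = 224.12°
At arrival: θ₂ = atan2(sin Δλ cos φ₁, −cos φ₂ sin φ₁ + sin φ₂ cos φ₁ cos Δλ) = 200.07°
Δθ = θ₂ − θ₁ = -24.0°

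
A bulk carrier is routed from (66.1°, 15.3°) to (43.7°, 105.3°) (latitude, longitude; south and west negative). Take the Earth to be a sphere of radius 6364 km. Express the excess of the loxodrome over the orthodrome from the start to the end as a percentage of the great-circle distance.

7.9%

Great circle: σ = 0.8871 rad → d_gc = Rσ = 5645.7 km
Rhumb: Δφ = -0.3910, Δλ = +1.5708, Δψ = -0.7032, q = Δφ/Δψ = 0.5560 → d_rh = R√(Δφ²+q²Δλ²) = 6089.2 km
Excess = (6089.2 − 5645.7) / 5645.7 = 443.5 / 5645.7 = 7.86% ≈ 7.9%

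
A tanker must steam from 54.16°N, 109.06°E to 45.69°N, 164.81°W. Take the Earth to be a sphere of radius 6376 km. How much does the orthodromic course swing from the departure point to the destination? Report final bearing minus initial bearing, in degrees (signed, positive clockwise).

At departure: θ₁ = atan2(sin Δλ cos φ₂, cos φ₁ sin φ₂ − sin φ₁ cos φ₂ cos Δλ) = 61.35°
At arrival: θ₂ = atan2(sin Δλ cos φ₁, −cos φ₂ sin φ₁ + sin φ₂ cos φ₁ cos Δλ) = 132.64°
Δθ = θ₂ − θ₁ = +71.3°

+71.3°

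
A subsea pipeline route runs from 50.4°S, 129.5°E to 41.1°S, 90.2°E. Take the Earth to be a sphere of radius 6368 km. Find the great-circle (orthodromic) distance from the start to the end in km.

Haversine: a = sin²(Δφ/2)+cos φ₁ cos φ₂ sin²(Δλ/2) = 0.06089;  σ = 2·atan2(√a,√(1−a))
σ = 28.571° → d = Rσ = 6368·0.49866 = 3175 km

3175 km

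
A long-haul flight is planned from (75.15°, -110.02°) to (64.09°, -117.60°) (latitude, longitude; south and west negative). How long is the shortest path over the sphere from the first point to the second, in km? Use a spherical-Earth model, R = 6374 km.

1262 km

Haversine: a = sin²(Δφ/2)+cos φ₁ cos φ₂ sin²(Δλ/2) = 0.00978;  σ = 2·atan2(√a,√(1−a))
σ = 11.349° → d = Rσ = 6374·0.19807 = 1262 km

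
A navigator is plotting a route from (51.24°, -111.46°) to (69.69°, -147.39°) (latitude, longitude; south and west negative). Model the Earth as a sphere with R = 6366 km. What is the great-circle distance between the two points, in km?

cos σ = sin φ₁ sin φ₂ + cos φ₁ cos φ₂ cos Δλ
      = sin(51.24°)sin(69.69°) + cos(51.24°)cos(69.69°)cos(-35.93°) = 0.9073
σ = 24.871° → d = Rσ = 6366·0.43409 = 2763 km

2763 km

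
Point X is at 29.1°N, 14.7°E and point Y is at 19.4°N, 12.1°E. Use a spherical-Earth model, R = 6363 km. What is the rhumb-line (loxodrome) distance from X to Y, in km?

Rhumb course C = atan2(Δλ, Δψ) with Δψ = ln[tan(π/4+φ₂/2)/tan(π/4+φ₁/2)] = -0.1860, Δλ = -0.0454 → C = 193.71°
d = R·|Δφ| / |cos C| = 6363·0.16930 / 0.97150 = 1109 km

1109 km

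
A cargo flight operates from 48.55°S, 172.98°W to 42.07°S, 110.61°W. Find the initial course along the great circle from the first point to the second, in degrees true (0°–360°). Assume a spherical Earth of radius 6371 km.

105.8°

θ = atan2( sin Δλ·cos φ₂ ,  cos φ₁ sin φ₂ − sin φ₁ cos φ₂ cos Δλ )
  = atan2(+0.6577, -0.1855) = 105.75°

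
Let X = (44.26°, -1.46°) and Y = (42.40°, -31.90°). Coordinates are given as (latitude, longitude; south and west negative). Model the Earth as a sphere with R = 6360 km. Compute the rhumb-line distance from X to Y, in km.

Δψ = ln[tan(π/4+φ₂/2)/tan(π/4+φ₁/2)] = -0.0446;  Δφ = -0.0325 rad,  Δλ = -0.5313 rad
q = Δφ/Δψ = 0.7273
d = R·√(Δφ² + q²Δλ²) = 6360·0.38777 = 2466 km

2466 km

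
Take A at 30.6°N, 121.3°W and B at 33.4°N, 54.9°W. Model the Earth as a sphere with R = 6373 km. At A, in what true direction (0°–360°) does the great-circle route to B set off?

68.3°

N = sin Δλ·cos φ₂ = +0.7650;  D = cos φ₁ sin φ₂ − sin φ₁ cos φ₂ cos Δλ = +0.3037
initial course = atan2(N, D) = 68.35°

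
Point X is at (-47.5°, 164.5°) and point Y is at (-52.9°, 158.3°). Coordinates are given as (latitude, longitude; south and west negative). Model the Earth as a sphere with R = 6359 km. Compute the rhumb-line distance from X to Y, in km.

743 km

Rhumb course C = atan2(Δλ, Δψ) with Δψ = ln[tan(π/4+φ₂/2)/tan(π/4+φ₁/2)] = -0.1474, Δλ = -0.1082 → C = 216.27°
d = R·|Δφ| / |cos C| = 6359·0.09425 / 0.80619 = 743 km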